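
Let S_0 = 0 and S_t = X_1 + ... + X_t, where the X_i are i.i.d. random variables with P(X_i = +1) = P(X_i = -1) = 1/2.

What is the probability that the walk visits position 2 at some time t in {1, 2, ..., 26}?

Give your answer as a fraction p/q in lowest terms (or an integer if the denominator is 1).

Count via complement. Let g(t,s) = #length-t paths at position s with S_1..S_t all ≠ 2.
g(t,s) = g(t-1,s-1) + g(t-1,s+1) for s ≠ 2; g(t,2) = 0.
t=0: g(0,0)=1
t=1: g(1,-1)=1 g(1,1)=1
t=2: g(2,-2)=1 g(2,0)=2
t=3: g(3,-3)=1 g(3,-1)=3 g(3,1)=2
t=4: g(4,-4)=1 g(4,-2)=4 g(4,0)=5
t=5: g(5,-5)=1 g(5,-3)=5 g(5,-1)=9 g(5,1)=5
t=6: g(6,-6)=1 g(6,-4)=6 g(6,-2)=14 g(6,0)=14
t=7: g(7,-7)=1 g(7,-5)=7 g(7,-3)=20 g(7,-1)=28 g(7,1)=14
t=8: g(8,-8)=1 g(8,-6)=8 g(8,-4)=27 g(8,-2)=48 g(8,0)=42
t=9: g(9,-9)=1 g(9,-7)=9 g(9,-5)=35 g(9,-3)=75 g(9,-1)=90 g(9,1)=42
t=10: g(10,-10)=1 g(10,-8)=10 g(10,-6)=44 g(10,-4)=110 g(10,-2)=165 g(10,0)=132
t=11: g(11,-11)=1 g(11,-9)=11 g(11,-7)=54 g(11,-5)=154 g(11,-3)=275 g(11,-1)=297 g(11,1)=132
t=12: g(12,-12)=1 g(12,-10)=12 g(12,-8)=65 g(12,-6)=208 g(12,-4)=429 g(12,-2)=572 g(12,0)=429
t=13: g(13,-13)=1 g(13,-11)=13 g(13,-9)=77 g(13,-7)=273 g(13,-5)=637 g(13,-3)=1001 g(13,-1)=1001 g(13,1)=429
t=14: g(14,-14)=1 g(14,-12)=14 g(14,-10)=90 g(14,-8)=350 g(14,-6)=910 g(14,-4)=1638 g(14,-2)=2002 g(14,0)=1430
t=15: g(15,-15)=1 g(15,-13)=15 g(15,-11)=104 g(15,-9)=440 g(15,-7)=1260 g(15,-5)=2548 g(15,-3)=3640 g(15,-1)=3432 g(15,1)=1430
t=16: g(16,-16)=1 g(16,-14)=16 g(16,-12)=119 g(16,-10)=544 g(16,-8)=1700 g(16,-6)=3808 g(16,-4)=6188 g(16,-2)=7072 g(16,0)=4862
t=17: g(17,-17)=1 g(17,-15)=17 g(17,-13)=135 g(17,-11)=663 g(17,-9)=2244 g(17,-7)=5508 g(17,-5)=9996 g(17,-3)=13260 g(17,-1)=11934 g(17,1)=4862
t=18: g(18,-18)=1 g(18,-16)=18 g(18,-14)=152 g(18,-12)=798 g(18,-10)=2907 g(18,-8)=7752 g(18,-6)=15504 g(18,-4)=23256 g(18,-2)=25194 g(18,0)=16796
t=19: g(19,-19)=1 g(19,-17)=19 g(19,-15)=170 g(19,-13)=950 g(19,-11)=3705 g(19,-9)=10659 g(19,-7)=23256 g(19,-5)=38760 g(19,-3)=48450 g(19,-1)=41990 g(19,1)=16796
t=20: g(20,-20)=1 g(20,-18)=20 g(20,-16)=189 g(20,-14)=1120 g(20,-12)=4655 g(20,-10)=14364 g(20,-8)=33915 g(20,-6)=62016 g(20,-4)=87210 g(20,-2)=90440 g(20,0)=58786
t=21: g(21,-21)=1 g(21,-19)=21 g(21,-17)=209 g(21,-15)=1309 g(21,-13)=5775 g(21,-11)=19019 g(21,-9)=48279 g(21,-7)=95931 g(21,-5)=149226 g(21,-3)=177650 g(21,-1)=149226 g(21,1)=58786
t=22: g(22,-22)=1 g(22,-20)=22 g(22,-18)=230 g(22,-16)=1518 g(22,-14)=7084 g(22,-12)=24794 g(22,-10)=67298 g(22,-8)=144210 g(22,-6)=245157 g(22,-4)=326876 g(22,-2)=326876 g(22,0)=208012
t=23: g(23,-23)=1 g(23,-21)=23 g(23,-19)=252 g(23,-17)=1748 g(23,-15)=8602 g(23,-13)=31878 g(23,-11)=92092 g(23,-9)=211508 g(23,-7)=389367 g(23,-5)=572033 g(23,-3)=653752 g(23,-1)=534888 g(23,1)=208012
t=24: g(24,-24)=1 g(24,-22)=24 g(24,-20)=275 g(24,-18)=2000 g(24,-16)=10350 g(24,-14)=40480 g(24,-12)=123970 g(24,-10)=303600 g(24,-8)=600875 g(24,-6)=961400 g(24,-4)=1225785 g(24,-2)=1188640 g(24,0)=742900
t=25: g(25,-25)=1 g(25,-23)=25 g(25,-21)=299 g(25,-19)=2275 g(25,-17)=12350 g(25,-15)=50830 g(25,-13)=164450 g(25,-11)=427570 g(25,-9)=904475 g(25,-7)=1562275 g(25,-5)=2187185 g(25,-3)=2414425 g(25,-1)=1931540 g(25,1)=742900
t=26: g(26,-26)=1 g(26,-24)=26 g(26,-22)=324 g(26,-20)=2574 g(26,-18)=14625 g(26,-16)=63180 g(26,-14)=215280 g(26,-12)=592020 g(26,-10)=1332045 g(26,-8)=2466750 g(26,-6)=3749460 g(26,-4)=4601610 g(26,-2)=4345965 g(26,0)=2674440
Paths never hitting 2: Σ_s g(26,s) = 20058300
Paths hitting 2: 2^26 - 20058300 = 47050564
P = 47050564/67108864 = 11762641/16777216

Answer: 11762641/16777216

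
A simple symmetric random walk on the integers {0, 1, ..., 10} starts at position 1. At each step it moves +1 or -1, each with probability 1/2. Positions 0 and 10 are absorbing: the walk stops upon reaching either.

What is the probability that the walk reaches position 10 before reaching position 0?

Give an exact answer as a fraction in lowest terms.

Symmetric walk (p = 1/2): the harmonic-function argument gives P(hit 10 before 0 | start at 1) = a/N.
P = 1/10 = 1/10

Answer: 1/10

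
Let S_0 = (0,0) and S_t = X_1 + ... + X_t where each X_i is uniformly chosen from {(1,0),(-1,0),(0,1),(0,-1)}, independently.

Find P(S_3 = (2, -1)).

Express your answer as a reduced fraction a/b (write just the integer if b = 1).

Let h be the number of horizontal steps (so 3-h are vertical). To end at (2,-1) need (h+2)/2 right-steps and ((3-h)-1)/2 up-steps.
Sum over h with 2 ≤ h ≤ 2, h ≡ 0 (mod 2), 3-h ≡ 1 (mod 2):
h=2: C(3,2)·C(2,2)·C(1,0) = 3·1·1 = 3
Total favorable: 3
Total paths: 4^3 = 64
P = 3/64 = 3/64

Answer: 3/64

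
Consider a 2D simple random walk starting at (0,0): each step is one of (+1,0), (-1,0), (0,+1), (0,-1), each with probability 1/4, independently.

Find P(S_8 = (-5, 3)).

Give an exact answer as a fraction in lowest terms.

Answer: 7/8192

Derivation:
Let h be the number of horizontal steps (so 8-h are vertical). To end at (-5,3) need (h-5)/2 right-steps and ((8-h)+3)/2 up-steps.
Sum over h with 5 ≤ h ≤ 5, h ≡ 1 (mod 2), 8-h ≡ 1 (mod 2):
h=5: C(8,5)·C(5,0)·C(3,3) = 56·1·1 = 56
Total favorable: 56
Total paths: 4^8 = 65536
P = 56/65536 = 7/8192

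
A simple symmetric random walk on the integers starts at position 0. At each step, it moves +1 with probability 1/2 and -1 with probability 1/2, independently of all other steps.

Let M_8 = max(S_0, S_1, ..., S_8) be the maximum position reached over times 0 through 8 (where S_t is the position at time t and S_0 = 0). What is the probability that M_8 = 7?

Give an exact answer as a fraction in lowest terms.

Answer: 1/256

Derivation:
Let M_8 = max(S_0,...,S_8). Use the reflection principle: for j ≥ 1, #{paths with M_8 ≥ j} = #{S_8 ≥ j} + #{S_8 ≥ j+1}.
By reflection, #{M_8 ≥ 7} = #{S_8 ≥ 7} + #{S_8 ≥ 8} = 1 + 1 = 2.
#{M_8 ≥ 8} = #{S_8 ≥ 8} + #{S_8 ≥ 9} = 1 + 0 = 1.
#{M_8 = 7} = 2 - 1 = 1.
P(M_8 = 7) = 1/256 = 1/256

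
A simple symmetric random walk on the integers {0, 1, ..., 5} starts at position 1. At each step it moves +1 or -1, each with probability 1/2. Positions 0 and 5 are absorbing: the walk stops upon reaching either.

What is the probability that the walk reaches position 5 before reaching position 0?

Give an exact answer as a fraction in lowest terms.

Answer: 1/5

Derivation:
Symmetric walk (p = 1/2): the harmonic-function argument gives P(hit 5 before 0 | start at 1) = a/N.
P = 1/5 = 1/5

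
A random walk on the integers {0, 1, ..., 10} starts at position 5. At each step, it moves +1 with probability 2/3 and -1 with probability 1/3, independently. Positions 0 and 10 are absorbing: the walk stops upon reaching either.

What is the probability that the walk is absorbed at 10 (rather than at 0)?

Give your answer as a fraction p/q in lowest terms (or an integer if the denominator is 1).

Answer: 32/33

Derivation:
Biased walk: p = 2/3, q = 1/3, r = q/p = 1/2
Gambler's ruin: P(hit 10 before 0 | start at 5) = (1 - r^a)/(1 - r^N)
r^5 = 1/32; r^10 = 1/1024
P = (1 - 1/32) / (1 - 1/1024) = 31/32 / 1023/1024 = 32/33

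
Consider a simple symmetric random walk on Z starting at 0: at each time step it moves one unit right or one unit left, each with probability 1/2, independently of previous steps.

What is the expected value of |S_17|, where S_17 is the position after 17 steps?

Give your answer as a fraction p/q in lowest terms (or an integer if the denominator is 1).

S_17 takes values m ≡ 1 (mod 2) with |m| ≤ 17; P(S_17=m) = C(17,(17+m)/2)/2^17.
Total paths: 2^17 = 131072
Distribution: P(S=-17)=1/131072, P(S=-15)=17/131072, P(S=-13)=136/131072, P(S=-11)=680/131072, P(S=-9)=2380/131072, P(S=-7)=6188/131072, P(S=-5)=12376/131072, P(S=-3)=19448/131072, P(S=-1)=24310/131072, P(S=1)=24310/131072, P(S=3)=19448/131072, P(S=5)=12376/131072, P(S=7)=6188/131072, P(S=9)=2380/131072, P(S=11)=680/131072, P(S=13)=136/131072, P(S=15)=17/131072, P(S=17)=1/131072
E[|S_17|] = Σ_m |m|·P(S_17=m) = 437580/131072 = 109395/32768

Answer: 109395/32768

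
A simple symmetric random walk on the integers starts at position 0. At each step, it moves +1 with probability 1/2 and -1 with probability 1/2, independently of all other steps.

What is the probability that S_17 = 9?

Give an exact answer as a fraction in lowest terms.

Answer: 595/32768

Derivation:
To reach position 9 after 17 steps: need 13 steps of +1 and 4 of -1.
Favorable paths: C(17,13) = 2380
Total paths: 2^17 = 131072
P = 2380/131072 = 595/32768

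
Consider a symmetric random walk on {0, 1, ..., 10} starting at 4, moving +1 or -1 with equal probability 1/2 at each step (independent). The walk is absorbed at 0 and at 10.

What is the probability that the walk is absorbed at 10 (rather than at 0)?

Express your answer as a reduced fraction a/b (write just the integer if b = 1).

Answer: 2/5

Derivation:
Symmetric walk (p = 1/2): the harmonic-function argument gives P(hit 10 before 0 | start at 4) = a/N.
P = 4/10 = 2/5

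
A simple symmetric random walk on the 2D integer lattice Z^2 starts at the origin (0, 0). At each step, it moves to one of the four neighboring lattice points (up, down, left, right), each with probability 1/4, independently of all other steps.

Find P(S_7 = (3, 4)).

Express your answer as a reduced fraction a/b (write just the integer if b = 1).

Answer: 35/16384

Derivation:
Let h be the number of horizontal steps (so 7-h are vertical). To end at (3,4) need (h+3)/2 right-steps and ((7-h)+4)/2 up-steps.
Sum over h with 3 ≤ h ≤ 3, h ≡ 1 (mod 2), 7-h ≡ 0 (mod 2):
h=3: C(7,3)·C(3,3)·C(4,4) = 35·1·1 = 35
Total favorable: 35
Total paths: 4^7 = 16384
P = 35/16384 = 35/16384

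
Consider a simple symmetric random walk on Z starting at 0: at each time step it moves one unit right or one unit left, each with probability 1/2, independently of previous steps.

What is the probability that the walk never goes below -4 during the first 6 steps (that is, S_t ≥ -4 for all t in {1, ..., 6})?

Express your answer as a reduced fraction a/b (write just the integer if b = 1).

Let f(t,s) = #length-t paths at position s with S_1..S_t all ≥ -4.
f(t,s) = f(t-1,s-1) + f(t-1,s+1) for s ≥ -4; f(t,s) = 0 for s < -4.
t=0: f(0,0)=1
t=1: f(1,-1)=1 f(1,1)=1
t=2: f(2,-2)=1 f(2,0)=2 f(2,2)=1
t=3: f(3,-3)=1 f(3,-1)=3 f(3,1)=3 f(3,3)=1
t=4: f(4,-4)=1 f(4,-2)=4 f(4,0)=6 f(4,2)=4 f(4,4)=1
t=5: f(5,-3)=5 f(5,-1)=10 f(5,1)=10 f(5,3)=5 f(5,5)=1
t=6: f(6,-4)=5 f(6,-2)=15 f(6,0)=20 f(6,2)=15 f(6,4)=6 f(6,6)=1
Σ_s f(6,s) = 62
P = 62/64 = 31/32

Answer: 31/32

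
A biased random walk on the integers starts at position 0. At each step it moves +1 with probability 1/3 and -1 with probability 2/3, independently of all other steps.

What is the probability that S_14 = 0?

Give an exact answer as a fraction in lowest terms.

Answer: 146432/1594323

Derivation:
To be at 0 after 14 steps: need exactly 7 steps of +1 and 7 of -1.
Number of such sequences: C(14,7) = 3432
Each has probability (1/3)^7 · (2/3)^7 = 128/4782969
P = 3432 · 128/4782969 = 146432/1594323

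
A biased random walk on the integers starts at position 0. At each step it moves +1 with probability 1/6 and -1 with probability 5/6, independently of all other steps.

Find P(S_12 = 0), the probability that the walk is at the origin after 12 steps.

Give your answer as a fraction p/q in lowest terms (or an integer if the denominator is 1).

Answer: 1203125/181398528

Derivation:
To be at 0 after 12 steps: need exactly 6 steps of +1 and 6 of -1.
Number of such sequences: C(12,6) = 924
Each has probability (1/6)^6 · (5/6)^6 = 15625/2176782336
P = 924 · 15625/2176782336 = 1203125/181398528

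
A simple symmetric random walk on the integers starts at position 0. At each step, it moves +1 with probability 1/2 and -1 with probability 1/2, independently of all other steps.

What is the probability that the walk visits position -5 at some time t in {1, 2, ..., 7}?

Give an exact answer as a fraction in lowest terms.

Count via complement. Let g(t,s) = #length-t paths at position s with S_1..S_t all ≠ -5.
g(t,s) = g(t-1,s-1) + g(t-1,s+1) for s ≠ -5; g(t,-5) = 0.
t=0: g(0,0)=1
t=1: g(1,-1)=1 g(1,1)=1
t=2: g(2,-2)=1 g(2,0)=2 g(2,2)=1
t=3: g(3,-3)=1 g(3,-1)=3 g(3,1)=3 g(3,3)=1
t=4: g(4,-4)=1 g(4,-2)=4 g(4,0)=6 g(4,2)=4 g(4,4)=1
t=5: g(5,-3)=5 g(5,-1)=10 g(5,1)=10 g(5,3)=5 g(5,5)=1
t=6: g(6,-4)=5 g(6,-2)=15 g(6,0)=20 g(6,2)=15 g(6,4)=6 g(6,6)=1
t=7: g(7,-3)=20 g(7,-1)=35 g(7,1)=35 g(7,3)=21 g(7,5)=7 g(7,7)=1
Paths never hitting -5: Σ_s g(7,s) = 119
Paths hitting -5: 2^7 - 119 = 9
P = 9/128 = 9/128

Answer: 9/128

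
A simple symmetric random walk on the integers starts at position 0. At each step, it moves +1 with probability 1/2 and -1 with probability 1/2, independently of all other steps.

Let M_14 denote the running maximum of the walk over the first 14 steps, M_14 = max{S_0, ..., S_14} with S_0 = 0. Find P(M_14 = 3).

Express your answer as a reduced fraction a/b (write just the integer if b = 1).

Answer: 1001/8192

Derivation:
Let M_14 = max(S_0,...,S_14). Use the reflection principle: for j ≥ 1, #{paths with M_14 ≥ j} = #{S_14 ≥ j} + #{S_14 ≥ j+1}.
By reflection, #{M_14 ≥ 3} = #{S_14 ≥ 3} + #{S_14 ≥ 4} = 3473 + 3473 = 6946.
#{M_14 ≥ 4} = #{S_14 ≥ 4} + #{S_14 ≥ 5} = 3473 + 1471 = 4944.
#{M_14 = 3} = 6946 - 4944 = 2002.
P(M_14 = 3) = 2002/16384 = 1001/8192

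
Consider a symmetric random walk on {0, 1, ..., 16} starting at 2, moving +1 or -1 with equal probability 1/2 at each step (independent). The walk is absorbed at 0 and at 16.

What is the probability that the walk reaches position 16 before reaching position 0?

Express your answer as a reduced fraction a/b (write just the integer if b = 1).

Answer: 1/8

Derivation:
Symmetric walk (p = 1/2): the harmonic-function argument gives P(hit 16 before 0 | start at 2) = a/N.
P = 2/16 = 1/8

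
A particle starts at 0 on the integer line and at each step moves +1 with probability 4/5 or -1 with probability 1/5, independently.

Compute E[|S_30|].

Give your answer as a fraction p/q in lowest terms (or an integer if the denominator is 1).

Answer: 670561943857309504206/37252902984619140625

Derivation:
S_30 takes values m ≡ 0 (mod 2) with |m| ≤ 30; P(S_30=m) = C(30,(30+m)/2) · (4/5)^((30+m)/2) · (1/5)^((30-m)/2).
Distribution: P(S=-30)=1/931322574615478515625, P(S=-28)=24/186264514923095703125, P(S=-26)=1392/186264514923095703125, P(S=-24)=51968/186264514923095703125, P(S=-22)=1403136/186264514923095703125, P(S=-20)=145926144/931322574615478515625, P(S=-18)=97284096/37252902984619140625, P(S=-16)=1334181888/37252902984619140625, P(S=-14)=15343091712/37252902984619140625, P(S=-12)=150021341184/37252902984619140625, P(S=-10)=6300896329728/186264514923095703125, P(S=-8)=9164940115968/37252902984619140625, P(S=-6)=58044620734464/37252902984619140625, P(S=-4)=321477899452416/37252902984619140625, P(S=-2)=1561464083054592/37252902984619140625, P(S=0)=33311233771831296/186264514923095703125, P(S=2)=24983425328873472/37252902984619140625, P(S=4)=82298342259818496/37252902984619140625, P(S=6)=237750766528364544/37252902984619140625, P(S=8)=600633515440078848/37252902984619140625, P(S=10)=6606968669840867328/186264514923095703125, P(S=12)=2516940445653663744/37252902984619140625, P(S=14)=4118629820160540672/37252902984619140625, P(S=16)=5730267575875534848/37252902984619140625, P(S=18)=6685312171854790656/37252902984619140625, P(S=20)=160447492124514975744/931322574615478515625, P(S=22)=24684229557617688576/186264514923095703125, P(S=24)=14627691589699371008/186264514923095703125, P(S=26)=6269010681299730432/186264514923095703125, P(S=28)=1729382256910270464/186264514923095703125, P(S=30)=1152921504606846976/931322574615478515625
E[|S_30|] = Σ_m |m|·P(S_30=m) = 670561943857309504206/37252902984619140625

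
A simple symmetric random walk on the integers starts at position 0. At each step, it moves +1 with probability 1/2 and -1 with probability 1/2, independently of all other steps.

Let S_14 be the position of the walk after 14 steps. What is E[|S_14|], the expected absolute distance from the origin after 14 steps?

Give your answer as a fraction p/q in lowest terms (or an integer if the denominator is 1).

Answer: 3003/1024

Derivation:
S_14 takes values m ≡ 0 (mod 2) with |m| ≤ 14; P(S_14=m) = C(14,(14+m)/2)/2^14.
Total paths: 2^14 = 16384
Distribution: P(S=-14)=1/16384, P(S=-12)=14/16384, P(S=-10)=91/16384, P(S=-8)=364/16384, P(S=-6)=1001/16384, P(S=-4)=2002/16384, P(S=-2)=3003/16384, P(S=0)=3432/16384, P(S=2)=3003/16384, P(S=4)=2002/16384, P(S=6)=1001/16384, P(S=8)=364/16384, P(S=10)=91/16384, P(S=12)=14/16384, P(S=14)=1/16384
E[|S_14|] = Σ_m |m|·P(S_14=m) = 48048/16384 = 3003/1024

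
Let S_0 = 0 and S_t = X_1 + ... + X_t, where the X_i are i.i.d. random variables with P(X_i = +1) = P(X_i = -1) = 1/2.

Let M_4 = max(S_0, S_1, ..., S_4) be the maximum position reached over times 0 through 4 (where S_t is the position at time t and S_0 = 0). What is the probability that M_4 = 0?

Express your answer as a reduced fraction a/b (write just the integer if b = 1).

Let M_4 = max(S_0,...,S_4). Use the reflection principle: for j ≥ 1, #{paths with M_4 ≥ j} = #{S_4 ≥ j} + #{S_4 ≥ j+1}.
P(M_4 ≥ 0) = 1 since S_0 = 0, so #{M_4 ≥ 0} = 16.
#{M_4 ≥ 1} = #{S_4 ≥ 1} + #{S_4 ≥ 2} = 5 + 5 = 10.
#{M_4 = 0} = 16 - 10 = 6.
P(M_4 = 0) = 6/16 = 3/8

Answer: 3/8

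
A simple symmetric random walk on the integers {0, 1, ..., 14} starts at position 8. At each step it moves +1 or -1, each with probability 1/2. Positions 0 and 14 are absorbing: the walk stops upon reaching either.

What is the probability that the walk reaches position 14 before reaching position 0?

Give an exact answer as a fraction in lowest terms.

Symmetric walk (p = 1/2): the harmonic-function argument gives P(hit 14 before 0 | start at 8) = a/N.
P = 8/14 = 4/7

Answer: 4/7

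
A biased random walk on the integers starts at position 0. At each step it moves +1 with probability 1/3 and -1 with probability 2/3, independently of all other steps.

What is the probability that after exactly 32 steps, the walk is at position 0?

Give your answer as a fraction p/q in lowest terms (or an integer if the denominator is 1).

To be at 0 after 32 steps: need exactly 16 steps of +1 and 16 of -1.
Number of such sequences: C(32,16) = 601080390
Each has probability (1/3)^16 · (2/3)^16 = 65536/1853020188851841
P = 601080390 · 65536/1853020188851841 = 4376933826560/205891132094649

Answer: 4376933826560/205891132094649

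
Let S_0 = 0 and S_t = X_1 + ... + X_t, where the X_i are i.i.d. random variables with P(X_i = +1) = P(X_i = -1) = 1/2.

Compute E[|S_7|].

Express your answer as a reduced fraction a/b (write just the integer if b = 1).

Answer: 35/16

Derivation:
S_7 takes values m ≡ 1 (mod 2) with |m| ≤ 7; P(S_7=m) = C(7,(7+m)/2)/2^7.
Total paths: 2^7 = 128
Distribution: P(S=-7)=1/128, P(S=-5)=7/128, P(S=-3)=21/128, P(S=-1)=35/128, P(S=1)=35/128, P(S=3)=21/128, P(S=5)=7/128, P(S=7)=1/128
E[|S_7|] = Σ_m |m|·P(S_7=m) = 280/128 = 35/16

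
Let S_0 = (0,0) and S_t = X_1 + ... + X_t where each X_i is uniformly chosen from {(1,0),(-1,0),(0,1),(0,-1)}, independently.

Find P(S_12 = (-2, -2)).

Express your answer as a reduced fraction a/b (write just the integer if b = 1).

Answer: 114345/4194304

Derivation:
Let h be the number of horizontal steps (so 12-h are vertical). To end at (-2,-2) need (h-2)/2 right-steps and ((12-h)-2)/2 up-steps.
Sum over h with 2 ≤ h ≤ 10, h ≡ 0 (mod 2), 12-h ≡ 0 (mod 2):
h=2: C(12,2)·C(2,0)·C(10,4) = 66·1·210 = 13860
h=4: C(12,4)·C(4,1)·C(8,3) = 495·4·56 = 110880
h=6: C(12,6)·C(6,2)·C(6,2) = 924·15·15 = 207900
h=8: C(12,8)·C(8,3)·C(4,1) = 495·56·4 = 110880
h=10: C(12,10)·C(10,4)·C(2,0) = 66·210·1 = 13860
Total favorable: 457380
Total paths: 4^12 = 16777216
P = 457380/16777216 = 114345/4194304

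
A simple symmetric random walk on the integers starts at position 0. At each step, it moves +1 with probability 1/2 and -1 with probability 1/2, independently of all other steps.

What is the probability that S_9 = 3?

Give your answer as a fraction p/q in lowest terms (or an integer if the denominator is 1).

To reach position 3 after 9 steps: need 6 steps of +1 and 3 of -1.
Favorable paths: C(9,6) = 84
Total paths: 2^9 = 512
P = 84/512 = 21/128

Answer: 21/128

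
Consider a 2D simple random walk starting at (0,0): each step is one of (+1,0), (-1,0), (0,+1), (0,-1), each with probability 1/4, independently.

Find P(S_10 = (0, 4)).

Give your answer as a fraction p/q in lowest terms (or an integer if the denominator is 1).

Let h be the number of horizontal steps (so 10-h are vertical). To end at (0,4) need (h+0)/2 right-steps and ((10-h)+4)/2 up-steps.
Sum over h with 0 ≤ h ≤ 6, h ≡ 0 (mod 2), 10-h ≡ 0 (mod 2):
h=0: C(10,0)·C(0,0)·C(10,7) = 1·1·120 = 120
h=2: C(10,2)·C(2,1)·C(8,6) = 45·2·28 = 2520
h=4: C(10,4)·C(4,2)·C(6,5) = 210·6·6 = 7560
h=6: C(10,6)·C(6,3)·C(4,4) = 210·20·1 = 4200
Total favorable: 14400
Total paths: 4^10 = 1048576
P = 14400/1048576 = 225/16384

Answer: 225/16384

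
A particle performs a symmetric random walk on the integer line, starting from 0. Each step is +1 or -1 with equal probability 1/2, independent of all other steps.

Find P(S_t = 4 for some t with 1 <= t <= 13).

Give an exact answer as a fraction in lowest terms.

Answer: 1093/4096

Derivation:
Count via complement. Let g(t,s) = #length-t paths at position s with S_1..S_t all ≠ 4.
g(t,s) = g(t-1,s-1) + g(t-1,s+1) for s ≠ 4; g(t,4) = 0.
t=0: g(0,0)=1
t=1: g(1,-1)=1 g(1,1)=1
t=2: g(2,-2)=1 g(2,0)=2 g(2,2)=1
t=3: g(3,-3)=1 g(3,-1)=3 g(3,1)=3 g(3,3)=1
t=4: g(4,-4)=1 g(4,-2)=4 g(4,0)=6 g(4,2)=4
t=5: g(5,-5)=1 g(5,-3)=5 g(5,-1)=10 g(5,1)=10 g(5,3)=4
t=6: g(6,-6)=1 g(6,-4)=6 g(6,-2)=15 g(6,0)=20 g(6,2)=14
t=7: g(7,-7)=1 g(7,-5)=7 g(7,-3)=21 g(7,-1)=35 g(7,1)=34 g(7,3)=14
t=8: g(8,-8)=1 g(8,-6)=8 g(8,-4)=28 g(8,-2)=56 g(8,0)=69 g(8,2)=48
t=9: g(9,-9)=1 g(9,-7)=9 g(9,-5)=36 g(9,-3)=84 g(9,-1)=125 g(9,1)=117 g(9,3)=48
t=10: g(10,-10)=1 g(10,-8)=10 g(10,-6)=45 g(10,-4)=120 g(10,-2)=209 g(10,0)=242 g(10,2)=165
t=11: g(11,-11)=1 g(11,-9)=11 g(11,-7)=55 g(11,-5)=165 g(11,-3)=329 g(11,-1)=451 g(11,1)=407 g(11,3)=165
t=12: g(12,-12)=1 g(12,-10)=12 g(12,-8)=66 g(12,-6)=220 g(12,-4)=494 g(12,-2)=780 g(12,0)=858 g(12,2)=572
t=13: g(13,-13)=1 g(13,-11)=13 g(13,-9)=78 g(13,-7)=286 g(13,-5)=714 g(13,-3)=1274 g(13,-1)=1638 g(13,1)=1430 g(13,3)=572
Paths never hitting 4: Σ_s g(13,s) = 6006
Paths hitting 4: 2^13 - 6006 = 2186
P = 2186/8192 = 1093/4096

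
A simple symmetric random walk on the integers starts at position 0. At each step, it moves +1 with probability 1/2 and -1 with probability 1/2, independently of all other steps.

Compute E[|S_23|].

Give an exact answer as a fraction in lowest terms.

S_23 takes values m ≡ 1 (mod 2) with |m| ≤ 23; P(S_23=m) = C(23,(23+m)/2)/2^23.
Total paths: 2^23 = 8388608
Distribution: P(S=-23)=1/8388608, P(S=-21)=23/8388608, P(S=-19)=253/8388608, P(S=-17)=1771/8388608, P(S=-15)=8855/8388608, P(S=-13)=33649/8388608, P(S=-11)=100947/8388608, P(S=-9)=245157/8388608, P(S=-7)=490314/8388608, P(S=-5)=817190/8388608, P(S=-3)=1144066/8388608, P(S=-1)=1352078/8388608, P(S=1)=1352078/8388608, P(S=3)=1144066/8388608, P(S=5)=817190/8388608, P(S=7)=490314/8388608, P(S=9)=245157/8388608, P(S=11)=100947/8388608, P(S=13)=33649/8388608, P(S=15)=8855/8388608, P(S=17)=1771/8388608, P(S=19)=253/8388608, P(S=21)=23/8388608, P(S=23)=1/8388608
E[|S_23|] = Σ_m |m|·P(S_23=m) = 32449872/8388608 = 2028117/524288

Answer: 2028117/524288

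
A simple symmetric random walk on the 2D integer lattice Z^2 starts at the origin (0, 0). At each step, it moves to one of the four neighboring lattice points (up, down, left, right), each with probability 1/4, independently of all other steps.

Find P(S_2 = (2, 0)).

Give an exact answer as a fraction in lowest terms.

Let h be the number of horizontal steps (so 2-h are vertical). To end at (2,0) need (h+2)/2 right-steps and ((2-h)+0)/2 up-steps.
Sum over h with 2 ≤ h ≤ 2, h ≡ 0 (mod 2), 2-h ≡ 0 (mod 2):
h=2: C(2,2)·C(2,2)·C(0,0) = 1·1·1 = 1
Total favorable: 1
Total paths: 4^2 = 16
P = 1/16 = 1/16

Answer: 1/16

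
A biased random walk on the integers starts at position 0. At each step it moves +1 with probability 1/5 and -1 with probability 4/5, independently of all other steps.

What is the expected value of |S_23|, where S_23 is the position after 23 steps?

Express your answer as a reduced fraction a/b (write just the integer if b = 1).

Answer: 32906006783416311/2384185791015625

Derivation:
S_23 takes values m ≡ 1 (mod 2) with |m| ≤ 23; P(S_23=m) = C(23,(23+m)/2) · (1/5)^((23+m)/2) · (4/5)^((23-m)/2).
Distribution: P(S=-23)=70368744177664/11920928955078125, P(S=-21)=404620279021568/11920928955078125, P(S=-19)=1112705767309312/11920928955078125, P(S=-17)=1947235092791296/11920928955078125, P(S=-15)=486808773197824/2384185791015625, P(S=-13)=2312341672689664/11920928955078125, P(S=-11)=1734256254517248/11920928955078125, P(S=-9)=1052941297385472/11920928955078125, P(S=-7)=526470648692736/11920928955078125, P(S=-5)=43872554057728/2384185791015625, P(S=-3)=76776969601024/11920928955078125, P(S=-1)=22684104654848/11920928955078125, P(S=1)=5671026163712/11920928955078125, P(S=3)=1199640150016/11920928955078125, P(S=5)=42844291072/2384185791015625, P(S=7)=32133218304/11920928955078125, P(S=9)=4016652288/11920928955078125, P(S=11)=413478912/11920928955078125, P(S=13)=34456576/11920928955078125, P(S=15)=453376/2384185791015625, P(S=17)=113344/11920928955078125, P(S=19)=4048/11920928955078125, P(S=21)=92/11920928955078125, P(S=23)=1/11920928955078125
E[|S_23|] = Σ_m |m|·P(S_23=m) = 32906006783416311/2384185791015625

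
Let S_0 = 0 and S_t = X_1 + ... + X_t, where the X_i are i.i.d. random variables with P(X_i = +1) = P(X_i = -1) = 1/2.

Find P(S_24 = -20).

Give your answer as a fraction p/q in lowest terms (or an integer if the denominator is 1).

Answer: 69/4194304

Derivation:
To reach position -20 after 24 steps: need 2 steps of +1 and 22 of -1.
Favorable paths: C(24,2) = 276
Total paths: 2^24 = 16777216
P = 276/16777216 = 69/4194304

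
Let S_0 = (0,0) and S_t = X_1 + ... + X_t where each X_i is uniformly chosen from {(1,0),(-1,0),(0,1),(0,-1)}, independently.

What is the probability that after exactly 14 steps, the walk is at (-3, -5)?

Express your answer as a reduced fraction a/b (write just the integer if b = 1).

Answer: 273273/67108864

Derivation:
Let h be the number of horizontal steps (so 14-h are vertical). To end at (-3,-5) need (h-3)/2 right-steps and ((14-h)-5)/2 up-steps.
Sum over h with 3 ≤ h ≤ 9, h ≡ 1 (mod 2), 14-h ≡ 1 (mod 2):
h=3: C(14,3)·C(3,0)·C(11,3) = 364·1·165 = 60060
h=5: C(14,5)·C(5,1)·C(9,2) = 2002·5·36 = 360360
h=7: C(14,7)·C(7,2)·C(7,1) = 3432·21·7 = 504504
h=9: C(14,9)·C(9,3)·C(5,0) = 2002·84·1 = 168168
Total favorable: 1093092
Total paths: 4^14 = 268435456
P = 1093092/268435456 = 273273/67108864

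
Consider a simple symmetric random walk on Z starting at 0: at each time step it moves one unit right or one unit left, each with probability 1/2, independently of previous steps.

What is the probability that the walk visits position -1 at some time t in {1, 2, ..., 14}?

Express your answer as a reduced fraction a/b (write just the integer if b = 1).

Count via complement. Let g(t,s) = #length-t paths at position s with S_1..S_t all ≠ -1.
g(t,s) = g(t-1,s-1) + g(t-1,s+1) for s ≠ -1; g(t,-1) = 0.
t=0: g(0,0)=1
t=1: g(1,1)=1
t=2: g(2,0)=1 g(2,2)=1
t=3: g(3,1)=2 g(3,3)=1
t=4: g(4,0)=2 g(4,2)=3 g(4,4)=1
t=5: g(5,1)=5 g(5,3)=4 g(5,5)=1
t=6: g(6,0)=5 g(6,2)=9 g(6,4)=5 g(6,6)=1
t=7: g(7,1)=14 g(7,3)=14 g(7,5)=6 g(7,7)=1
t=8: g(8,0)=14 g(8,2)=28 g(8,4)=20 g(8,6)=7 g(8,8)=1
t=9: g(9,1)=42 g(9,3)=48 g(9,5)=27 g(9,7)=8 g(9,9)=1
t=10: g(10,0)=42 g(10,2)=90 g(10,4)=75 g(10,6)=35 g(10,8)=9 g(10,10)=1
t=11: g(11,1)=132 g(11,3)=165 g(11,5)=110 g(11,7)=44 g(11,9)=10 g(11,11)=1
t=12: g(12,0)=132 g(12,2)=297 g(12,4)=275 g(12,6)=154 g(12,8)=54 g(12,10)=11 g(12,12)=1
t=13: g(13,1)=429 g(13,3)=572 g(13,5)=429 g(13,7)=208 g(13,9)=65 g(13,11)=12 g(13,13)=1
t=14: g(14,0)=429 g(14,2)=1001 g(14,4)=1001 g(14,6)=637 g(14,8)=273 g(14,10)=77 g(14,12)=13 g(14,14)=1
Paths never hitting -1: Σ_s g(14,s) = 3432
Paths hitting -1: 2^14 - 3432 = 12952
P = 12952/16384 = 1619/2048

Answer: 1619/2048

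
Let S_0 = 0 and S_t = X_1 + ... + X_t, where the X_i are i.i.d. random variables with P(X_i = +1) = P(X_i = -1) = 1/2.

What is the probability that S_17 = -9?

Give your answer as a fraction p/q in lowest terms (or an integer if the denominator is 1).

To reach position -9 after 17 steps: need 4 steps of +1 and 13 of -1.
Favorable paths: C(17,4) = 2380
Total paths: 2^17 = 131072
P = 2380/131072 = 595/32768

Answer: 595/32768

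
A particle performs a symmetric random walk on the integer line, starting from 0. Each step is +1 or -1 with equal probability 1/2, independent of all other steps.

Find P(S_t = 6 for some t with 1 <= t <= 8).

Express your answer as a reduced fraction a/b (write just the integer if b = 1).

Answer: 5/128

Derivation:
Count via complement. Let g(t,s) = #length-t paths at position s with S_1..S_t all ≠ 6.
g(t,s) = g(t-1,s-1) + g(t-1,s+1) for s ≠ 6; g(t,6) = 0.
t=0: g(0,0)=1
t=1: g(1,-1)=1 g(1,1)=1
t=2: g(2,-2)=1 g(2,0)=2 g(2,2)=1
t=3: g(3,-3)=1 g(3,-1)=3 g(3,1)=3 g(3,3)=1
t=4: g(4,-4)=1 g(4,-2)=4 g(4,0)=6 g(4,2)=4 g(4,4)=1
t=5: g(5,-5)=1 g(5,-3)=5 g(5,-1)=10 g(5,1)=10 g(5,3)=5 g(5,5)=1
t=6: g(6,-6)=1 g(6,-4)=6 g(6,-2)=15 g(6,0)=20 g(6,2)=15 g(6,4)=6
t=7: g(7,-7)=1 g(7,-5)=7 g(7,-3)=21 g(7,-1)=35 g(7,1)=35 g(7,3)=21 g(7,5)=6
t=8: g(8,-8)=1 g(8,-6)=8 g(8,-4)=28 g(8,-2)=56 g(8,0)=70 g(8,2)=56 g(8,4)=27
Paths never hitting 6: Σ_s g(8,s) = 246
Paths hitting 6: 2^8 - 246 = 10
P = 10/256 = 5/128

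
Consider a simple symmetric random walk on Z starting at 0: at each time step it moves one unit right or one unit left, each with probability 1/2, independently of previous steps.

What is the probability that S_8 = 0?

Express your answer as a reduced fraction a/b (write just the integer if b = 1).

Answer: 35/128

Derivation:
To return to 0 after 8 steps: need exactly 4 steps of +1 and 4 of -1.
Favorable paths: C(8,4) = 70
Total paths: 2^8 = 256
P = 70/256 = 35/128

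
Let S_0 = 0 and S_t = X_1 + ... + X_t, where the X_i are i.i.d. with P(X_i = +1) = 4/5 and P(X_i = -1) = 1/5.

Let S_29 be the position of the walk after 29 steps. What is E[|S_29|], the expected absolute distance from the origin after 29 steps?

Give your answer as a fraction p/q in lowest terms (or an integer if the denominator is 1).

Answer: 25928661652352808813/1490116119384765625

Derivation:
S_29 takes values m ≡ 1 (mod 2) with |m| ≤ 29; P(S_29=m) = C(29,(29+m)/2) · (4/5)^((29+m)/2) · (1/5)^((29-m)/2).
Distribution: P(S=-29)=1/186264514923095703125, P(S=-27)=116/186264514923095703125, P(S=-25)=6496/186264514923095703125, P(S=-23)=233856/186264514923095703125, P(S=-21)=6080256/186264514923095703125, P(S=-19)=24321024/37252902984619140625, P(S=-17)=389136384/37252902984619140625, P(S=-15)=5114363904/37252902984619140625, P(S=-13)=56258002944/37252902984619140625, P(S=-11)=525074694144/37252902984619140625, P(S=-9)=4200597553152/37252902984619140625, P(S=-7)=29022310367232/37252902984619140625, P(S=-5)=174133862203392/37252902984619140625, P(S=-3)=910854048448512/37252902984619140625, P(S=-1)=4163904221478912/37252902984619140625, P(S=1)=16655616885915648/37252902984619140625, P(S=3)=58294659100704768/37252902984619140625, P(S=5)=178313074896273408/37252902984619140625, P(S=7)=475501533056729088/37252902984619140625, P(S=9)=1101161444973477888/37252902984619140625, P(S=11)=2202322889946955776/37252902984619140625, P(S=13)=3775410668480495616/37252902984619140625, P(S=15)=5491506426880720896/37252902984619140625, P(S=17)=6685312171854790656/37252902984619140625, P(S=19)=6685312171854790656/37252902984619140625, P(S=21)=26741248687419162624/186264514923095703125, P(S=23)=16456153038411792384/186264514923095703125, P(S=25)=7313845794849685504/186264514923095703125, P(S=27)=2089670227099910144/186264514923095703125, P(S=29)=288230376151711744/186264514923095703125
E[|S_29|] = Σ_m |m|·P(S_29=m) = 25928661652352808813/1490116119384765625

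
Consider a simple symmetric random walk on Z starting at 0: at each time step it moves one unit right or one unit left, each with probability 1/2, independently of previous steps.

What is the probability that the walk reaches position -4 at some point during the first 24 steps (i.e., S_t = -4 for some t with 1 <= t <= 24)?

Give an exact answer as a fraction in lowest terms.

Count via complement. Let g(t,s) = #length-t paths at position s with S_1..S_t all ≠ -4.
g(t,s) = g(t-1,s-1) + g(t-1,s+1) for s ≠ -4; g(t,-4) = 0.
t=0: g(0,0)=1
t=1: g(1,-1)=1 g(1,1)=1
t=2: g(2,-2)=1 g(2,0)=2 g(2,2)=1
t=3: g(3,-3)=1 g(3,-1)=3 g(3,1)=3 g(3,3)=1
t=4: g(4,-2)=4 g(4,0)=6 g(4,2)=4 g(4,4)=1
t=5: g(5,-3)=4 g(5,-1)=10 g(5,1)=10 g(5,3)=5 g(5,5)=1
t=6: g(6,-2)=14 g(6,0)=20 g(6,2)=15 g(6,4)=6 g(6,6)=1
t=7: g(7,-3)=14 g(7,-1)=34 g(7,1)=35 g(7,3)=21 g(7,5)=7 g(7,7)=1
t=8: g(8,-2)=48 g(8,0)=69 g(8,2)=56 g(8,4)=28 g(8,6)=8 g(8,8)=1
t=9: g(9,-3)=48 g(9,-1)=117 g(9,1)=125 g(9,3)=84 g(9,5)=36 g(9,7)=9 g(9,9)=1
t=10: g(10,-2)=165 g(10,0)=242 g(10,2)=209 g(10,4)=120 g(10,6)=45 g(10,8)=10 g(10,10)=1
t=11: g(11,-3)=165 g(11,-1)=407 g(11,1)=451 g(11,3)=329 g(11,5)=165 g(11,7)=55 g(11,9)=11 g(11,11)=1
t=12: g(12,-2)=572 g(12,0)=858 g(12,2)=780 g(12,4)=494 g(12,6)=220 g(12,8)=66 g(12,10)=12 g(12,12)=1
t=13: g(13,-3)=572 g(13,-1)=1430 g(13,1)=1638 g(13,3)=1274 g(13,5)=714 g(13,7)=286 g(13,9)=78 g(13,11)=13 g(13,13)=1
t=14: g(14,-2)=2002 g(14,0)=3068 g(14,2)=2912 g(14,4)=1988 g(14,6)=1000 g(14,8)=364 g(14,10)=91 g(14,12)=14 g(14,14)=1
t=15: g(15,-3)=2002 g(15,-1)=5070 g(15,1)=5980 g(15,3)=4900 g(15,5)=2988 g(15,7)=1364 g(15,9)=455 g(15,11)=105 g(15,13)=15 g(15,15)=1
t=16: g(16,-2)=7072 g(16,0)=11050 g(16,2)=10880 g(16,4)=7888 g(16,6)=4352 g(16,8)=1819 g(16,10)=560 g(16,12)=120 g(16,14)=16 g(16,16)=1
t=17: g(17,-3)=7072 g(17,-1)=18122 g(17,1)=21930 g(17,3)=18768 g(17,5)=12240 g(17,7)=6171 g(17,9)=2379 g(17,11)=680 g(17,13)=136 g(17,15)=17 g(17,17)=1
t=18: g(18,-2)=25194 g(18,0)=40052 g(18,2)=40698 g(18,4)=31008 g(18,6)=18411 g(18,8)=8550 g(18,10)=3059 g(18,12)=816 g(18,14)=153 g(18,16)=18 g(18,18)=1
t=19: g(19,-3)=25194 g(19,-1)=65246 g(19,1)=80750 g(19,3)=71706 g(19,5)=49419 g(19,7)=26961 g(19,9)=11609 g(19,11)=3875 g(19,13)=969 g(19,15)=171 g(19,17)=19 g(19,19)=1
t=20: g(20,-2)=90440 g(20,0)=145996 g(20,2)=152456 g(20,4)=121125 g(20,6)=76380 g(20,8)=38570 g(20,10)=15484 g(20,12)=4844 g(20,14)=1140 g(20,16)=190 g(20,18)=20 g(20,20)=1
t=21: g(21,-3)=90440 g(21,-1)=236436 g(21,1)=298452 g(21,3)=273581 g(21,5)=197505 g(21,7)=114950 g(21,9)=54054 g(21,11)=20328 g(21,13)=5984 g(21,15)=1330 g(21,17)=210 g(21,19)=21 g(21,21)=1
t=22: g(22,-2)=326876 g(22,0)=534888 g(22,2)=572033 g(22,4)=471086 g(22,6)=312455 g(22,8)=169004 g(22,10)=74382 g(22,12)=26312 g(22,14)=7314 g(22,16)=1540 g(22,18)=231 g(22,20)=22 g(22,22)=1
t=23: g(23,-3)=326876 g(23,-1)=861764 g(23,1)=1106921 g(23,3)=1043119 g(23,5)=783541 g(23,7)=481459 g(23,9)=243386 g(23,11)=100694 g(23,13)=33626 g(23,15)=8854 g(23,17)=1771 g(23,19)=253 g(23,21)=23 g(23,23)=1
t=24: g(24,-2)=1188640 g(24,0)=1968685 g(24,2)=2150040 g(24,4)=1826660 g(24,6)=1265000 g(24,8)=724845 g(24,10)=344080 g(24,12)=134320 g(24,14)=42480 g(24,16)=10625 g(24,18)=2024 g(24,20)=276 g(24,22)=24 g(24,24)=1
Paths never hitting -4: Σ_s g(24,s) = 9657700
Paths hitting -4: 2^24 - 9657700 = 7119516
P = 7119516/16777216 = 1779879/4194304

Answer: 1779879/4194304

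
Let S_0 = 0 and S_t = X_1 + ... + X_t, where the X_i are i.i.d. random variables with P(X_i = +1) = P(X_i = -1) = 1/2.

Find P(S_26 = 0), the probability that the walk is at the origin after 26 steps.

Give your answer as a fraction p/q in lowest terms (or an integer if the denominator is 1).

Answer: 1300075/8388608

Derivation:
To return to 0 after 26 steps: need exactly 13 steps of +1 and 13 of -1.
Favorable paths: C(26,13) = 10400600
Total paths: 2^26 = 67108864
P = 10400600/67108864 = 1300075/8388608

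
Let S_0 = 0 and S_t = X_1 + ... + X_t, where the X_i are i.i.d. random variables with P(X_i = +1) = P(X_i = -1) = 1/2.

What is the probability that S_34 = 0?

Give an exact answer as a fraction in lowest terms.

Answer: 583401555/4294967296

Derivation:
To return to 0 after 34 steps: need exactly 17 steps of +1 and 17 of -1.
Favorable paths: C(34,17) = 2333606220
Total paths: 2^34 = 17179869184
P = 2333606220/17179869184 = 583401555/4294967296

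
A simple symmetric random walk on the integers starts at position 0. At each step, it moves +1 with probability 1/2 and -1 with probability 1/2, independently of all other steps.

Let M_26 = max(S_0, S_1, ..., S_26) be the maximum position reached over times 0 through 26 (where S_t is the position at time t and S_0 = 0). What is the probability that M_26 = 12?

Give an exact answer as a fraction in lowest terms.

Let M_26 = max(S_0,...,S_26). Use the reflection principle: for j ≥ 1, #{paths with M_26 ≥ j} = #{S_26 ≥ j} + #{S_26 ≥ j+1}.
By reflection, #{M_26 ≥ 12} = #{S_26 ≥ 12} + #{S_26 ≥ 13} = 971712 + 313912 = 1285624.
#{M_26 ≥ 13} = #{S_26 ≥ 13} + #{S_26 ≥ 14} = 313912 + 313912 = 627824.
#{M_26 = 12} = 1285624 - 627824 = 657800.
P(M_26 = 12) = 657800/67108864 = 82225/8388608

Answer: 82225/8388608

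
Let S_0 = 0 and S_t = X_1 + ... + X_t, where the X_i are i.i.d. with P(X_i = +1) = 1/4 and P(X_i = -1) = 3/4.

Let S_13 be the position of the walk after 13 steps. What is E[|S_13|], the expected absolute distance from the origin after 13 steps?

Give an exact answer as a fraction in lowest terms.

S_13 takes values m ≡ 1 (mod 2) with |m| ≤ 13; P(S_13=m) = C(13,(13+m)/2) · (1/4)^((13+m)/2) · (3/4)^((13-m)/2).
Distribution: P(S=-13)=1594323/67108864, P(S=-11)=6908733/67108864, P(S=-9)=6908733/33554432, P(S=-7)=8444007/33554432, P(S=-5)=14073345/67108864, P(S=-3)=8444007/67108864, P(S=-1)=938223/16777216, P(S=1)=312741/16777216, P(S=3)=312741/67108864, P(S=5)=57915/67108864, P(S=7)=3861/33554432, P(S=9)=351/33554432, P(S=11)=39/67108864, P(S=13)=1/67108864
E[|S_13|] = Σ_m |m|·P(S_13=m) = 27580423/4194304

Answer: 27580423/4194304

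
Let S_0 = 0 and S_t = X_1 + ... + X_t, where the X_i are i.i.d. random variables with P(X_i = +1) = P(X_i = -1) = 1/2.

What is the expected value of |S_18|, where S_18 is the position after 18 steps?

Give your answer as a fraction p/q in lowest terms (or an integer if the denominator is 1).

Answer: 109395/32768

Derivation:
S_18 takes values m ≡ 0 (mod 2) with |m| ≤ 18; P(S_18=m) = C(18,(18+m)/2)/2^18.
Total paths: 2^18 = 262144
Distribution: P(S=-18)=1/262144, P(S=-16)=18/262144, P(S=-14)=153/262144, P(S=-12)=816/262144, P(S=-10)=3060/262144, P(S=-8)=8568/262144, P(S=-6)=18564/262144, P(S=-4)=31824/262144, P(S=-2)=43758/262144, P(S=0)=48620/262144, P(S=2)=43758/262144, P(S=4)=31824/262144, P(S=6)=18564/262144, P(S=8)=8568/262144, P(S=10)=3060/262144, P(S=12)=816/262144, P(S=14)=153/262144, P(S=16)=18/262144, P(S=18)=1/262144
E[|S_18|] = Σ_m |m|·P(S_18=m) = 875160/262144 = 109395/32768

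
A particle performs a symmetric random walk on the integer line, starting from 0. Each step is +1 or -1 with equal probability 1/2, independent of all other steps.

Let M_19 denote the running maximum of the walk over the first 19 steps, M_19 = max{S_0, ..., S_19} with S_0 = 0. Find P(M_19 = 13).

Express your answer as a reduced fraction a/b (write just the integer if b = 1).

Let M_19 = max(S_0,...,S_19). Use the reflection principle: for j ≥ 1, #{paths with M_19 ≥ j} = #{S_19 ≥ j} + #{S_19 ≥ j+1}.
By reflection, #{M_19 ≥ 13} = #{S_19 ≥ 13} + #{S_19 ≥ 14} = 1160 + 191 = 1351.
#{M_19 ≥ 14} = #{S_19 ≥ 14} + #{S_19 ≥ 15} = 191 + 191 = 382.
#{M_19 = 13} = 1351 - 382 = 969.
P(M_19 = 13) = 969/524288 = 969/524288

Answer: 969/524288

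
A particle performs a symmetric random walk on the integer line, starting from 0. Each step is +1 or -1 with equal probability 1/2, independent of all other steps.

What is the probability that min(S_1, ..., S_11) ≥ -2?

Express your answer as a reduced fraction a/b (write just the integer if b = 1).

Answer: 627/1024

Derivation:
Let f(t,s) = #length-t paths at position s with S_1..S_t all ≥ -2.
f(t,s) = f(t-1,s-1) + f(t-1,s+1) for s ≥ -2; f(t,s) = 0 for s < -2.
t=0: f(0,0)=1
t=1: f(1,-1)=1 f(1,1)=1
t=2: f(2,-2)=1 f(2,0)=2 f(2,2)=1
t=3: f(3,-1)=3 f(3,1)=3 f(3,3)=1
t=4: f(4,-2)=3 f(4,0)=6 f(4,2)=4 f(4,4)=1
t=5: f(5,-1)=9 f(5,1)=10 f(5,3)=5 f(5,5)=1
t=6: f(6,-2)=9 f(6,0)=19 f(6,2)=15 f(6,4)=6 f(6,6)=1
t=7: f(7,-1)=28 f(7,1)=34 f(7,3)=21 f(7,5)=7 f(7,7)=1
t=8: f(8,-2)=28 f(8,0)=62 f(8,2)=55 f(8,4)=28 f(8,6)=8 f(8,8)=1
t=9: f(9,-1)=90 f(9,1)=117 f(9,3)=83 f(9,5)=36 f(9,7)=9 f(9,9)=1
t=10: f(10,-2)=90 f(10,0)=207 f(10,2)=200 f(10,4)=119 f(10,6)=45 f(10,8)=10 f(10,10)=1
t=11: f(11,-1)=297 f(11,1)=407 f(11,3)=319 f(11,5)=164 f(11,7)=55 f(11,9)=11 f(11,11)=1
Σ_s f(11,s) = 1254
P = 1254/2048 = 627/1024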